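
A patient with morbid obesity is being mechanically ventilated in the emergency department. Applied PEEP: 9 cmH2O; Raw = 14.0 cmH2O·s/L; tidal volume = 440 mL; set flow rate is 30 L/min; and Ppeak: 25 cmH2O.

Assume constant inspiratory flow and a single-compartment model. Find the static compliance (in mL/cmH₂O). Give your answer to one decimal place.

Flow: 30 L/min ÷ 60 = 0.5 L/s.
Equation of motion (constant flow): PIP = Vt/C + R·V̇ + PEEP.
Vt/C = PIP − R·V̇ − PEEP = 25 − 14.0×0.5 − 9 = 25 − 7.0 − 9 = 9.0 cmH2O.
C = Vt / 9.0 = 440 / 9.0 = 48.889 mL/cmH2O.

48.9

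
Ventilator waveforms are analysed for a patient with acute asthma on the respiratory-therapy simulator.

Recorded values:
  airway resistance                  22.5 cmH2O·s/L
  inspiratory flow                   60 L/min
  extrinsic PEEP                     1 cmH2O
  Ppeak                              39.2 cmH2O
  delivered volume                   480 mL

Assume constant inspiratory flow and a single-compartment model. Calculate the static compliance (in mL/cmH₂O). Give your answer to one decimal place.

30.6

Flow: 60 L/min ÷ 60 = 1 L/s.
Equation of motion (constant flow): PIP = Vt/C + R·V̇ + PEEP.
Vt/C = PIP − R·V̇ − PEEP = 39.2 − 22.5×1 − 1 = 39.2 − 22.5 − 1 = 15.7 cmH2O.
C = Vt / 15.7 = 480 / 15.7 = 30.573 mL/cmH2O.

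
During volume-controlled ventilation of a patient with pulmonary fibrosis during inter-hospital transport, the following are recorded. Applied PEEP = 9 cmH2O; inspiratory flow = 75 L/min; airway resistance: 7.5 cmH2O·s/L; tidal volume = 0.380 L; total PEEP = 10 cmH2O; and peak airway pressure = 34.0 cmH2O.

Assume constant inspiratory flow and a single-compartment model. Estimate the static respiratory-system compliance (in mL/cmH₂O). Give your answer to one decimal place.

Flow: 75 L/min ÷ 60 = 1.25 L/s.
Total PEEP = 10 cmH2O (set 9 + intrinsic 1); this is the baseline alveolar pressure.
Equation of motion (constant flow): PIP = Vt/C + R·V̇ + PEEP.
Vt/C = PIP − R·V̇ − PEEP = 34.0 − 7.5×1.25 − 10 = 34.0 − 9.375 − 10 = 14.625 cmH2O.
C = Vt / 14.625 = 380 / 14.625 = 25.983 mL/cmH2O.

26.0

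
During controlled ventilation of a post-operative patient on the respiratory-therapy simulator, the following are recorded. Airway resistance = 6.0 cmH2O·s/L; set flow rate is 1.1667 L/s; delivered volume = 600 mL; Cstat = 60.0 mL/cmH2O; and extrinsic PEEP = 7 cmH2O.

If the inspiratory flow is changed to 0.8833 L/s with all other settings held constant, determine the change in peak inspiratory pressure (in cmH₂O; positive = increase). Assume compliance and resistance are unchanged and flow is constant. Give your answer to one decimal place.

-1.7

PIP = Vt/C + R·V̇ + PEEP (constant-flow equation of motion).
Only the resistive term changes: ΔPIP = R × ΔV̇ = 6.0 × (0.8833 − 1.1667) = 6.0 × -0.2834 = -1.7 cmH2O.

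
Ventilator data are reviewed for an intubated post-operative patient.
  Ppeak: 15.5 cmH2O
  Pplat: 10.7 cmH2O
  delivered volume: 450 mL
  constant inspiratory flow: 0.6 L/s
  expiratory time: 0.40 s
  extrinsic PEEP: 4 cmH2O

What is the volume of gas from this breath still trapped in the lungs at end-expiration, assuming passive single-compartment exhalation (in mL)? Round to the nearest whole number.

214

R = (PIP − Pplat)/V̇ = (15.5 − 10.7) / 0.6 = 4.8/0.6 = 8.0 cmH2O·s/L.
C = Vt/(Pplat − PEEP) = 450.0 / (10.7 − 4) = 450.0/6.7 = 67.164 mL/cmH2O.
τ = R × C = 8.0 × 0.06716 L/cmH2O = 0.5373 s.
Fraction remaining = e^(−Te/τ) = e^(−0.40/0.5373) = 0.475.
Trapped volume = 450.0 × 0.475 = 213.75 mL.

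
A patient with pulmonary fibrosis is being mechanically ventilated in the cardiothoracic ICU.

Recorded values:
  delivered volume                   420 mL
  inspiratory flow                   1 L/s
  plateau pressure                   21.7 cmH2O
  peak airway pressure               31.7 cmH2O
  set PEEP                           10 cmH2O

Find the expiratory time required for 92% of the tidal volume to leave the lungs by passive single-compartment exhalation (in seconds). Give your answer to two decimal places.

0.91

R = (PIP − Pplat)/V̇ = (31.7 − 21.7) / 1 = 10.0/1 = 10.0 cmH2O·s/L.
C = Vt/(Pplat − PEEP) = 420.0 / (21.7 − 10) = 420.0/11.7 = 35.897 mL/cmH2O.
τ = R × C = 10.0 × 0.0359 L/cmH2O = 0.359 s.
t = −τ·ln(1 − 0.92) = −0.359·ln(0.08) = 0.9067 s.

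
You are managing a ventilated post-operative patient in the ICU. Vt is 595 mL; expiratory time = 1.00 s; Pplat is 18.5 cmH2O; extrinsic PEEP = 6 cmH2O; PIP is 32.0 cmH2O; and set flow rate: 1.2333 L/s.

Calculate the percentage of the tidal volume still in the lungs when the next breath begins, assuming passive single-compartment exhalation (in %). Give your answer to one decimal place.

14.7

R = (PIP − Pplat)/V̇ = (32.0 − 18.5) / 1.2333 = 13.5/1.2333 = 10.946 cmH2O·s/L.
C = Vt/(Pplat − PEEP) = 595.0 / (18.5 − 6) = 595.0/12.5 = 47.6 mL/cmH2O.
τ = R × C = 10.946 × 0.0476 L/cmH2O = 0.521 s.
Fraction remaining at end-expiration = e^(−Te/τ) = e^(−1.00/0.521) = 0.1467 → 14.67%.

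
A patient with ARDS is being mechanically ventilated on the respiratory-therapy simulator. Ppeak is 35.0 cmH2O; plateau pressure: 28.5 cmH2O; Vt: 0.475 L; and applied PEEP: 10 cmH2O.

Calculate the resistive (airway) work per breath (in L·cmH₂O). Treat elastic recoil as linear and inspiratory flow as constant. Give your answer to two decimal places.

3.09

With constant inspiratory flow the resistive pressure is constant at PIP − Pplat = 35.0 − 28.5 = 6.5 cmH2O, so resistive work = 6.5 × 0.475 = 3.088 L·cmH2O.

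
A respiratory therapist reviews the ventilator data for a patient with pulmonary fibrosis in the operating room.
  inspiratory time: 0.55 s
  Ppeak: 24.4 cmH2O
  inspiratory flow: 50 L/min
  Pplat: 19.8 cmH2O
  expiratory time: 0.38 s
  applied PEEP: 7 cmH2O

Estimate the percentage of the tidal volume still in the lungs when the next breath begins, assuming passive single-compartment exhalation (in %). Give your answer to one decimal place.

Flow: 50 L/min ÷ 60 = 0.8333 L/s.
Vt = flow × Ti = 0.8333 L/s × 0.55 s × 1000 mL/L = 458.32 mL.
R = (PIP − Pplat)/V̇ = (24.4 − 19.8) / 0.8333 = 4.6/0.8333 = 5.52 cmH2O·s/L.
C = Vt/(Pplat − PEEP) = 458.32 / (19.8 − 7) = 458.32/12.8 = 35.806 mL/cmH2O.
τ = R × C = 5.52 × 0.03581 L/cmH2O = 0.1977 s.
Fraction remaining at end-expiration = e^(−Te/τ) = e^(−0.38/0.1977) = 0.1463 → 14.63%.

14.6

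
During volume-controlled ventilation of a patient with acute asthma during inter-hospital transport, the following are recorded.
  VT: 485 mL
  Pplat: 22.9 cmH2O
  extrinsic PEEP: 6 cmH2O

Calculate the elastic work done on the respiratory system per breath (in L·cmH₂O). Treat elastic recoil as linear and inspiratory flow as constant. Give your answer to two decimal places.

Elastic work ≈ ½ × (Pplat − PEEP) × Vt = 0.5 × (22.9 − 6) × 0.485 L = 0.5 × 16.9 × 0.485 = 4.098 L·cmH2O.

4.10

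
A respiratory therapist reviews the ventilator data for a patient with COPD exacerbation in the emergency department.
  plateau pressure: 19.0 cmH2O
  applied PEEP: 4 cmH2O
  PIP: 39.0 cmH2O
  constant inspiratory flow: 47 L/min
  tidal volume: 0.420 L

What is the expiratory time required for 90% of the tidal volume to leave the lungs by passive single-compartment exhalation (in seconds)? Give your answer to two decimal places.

1.65

Flow: 47 L/min ÷ 60 = 0.7833 L/s.
R = (PIP − Pplat)/V̇ = (39.0 − 19.0) / 0.7833 = 20.0/0.7833 = 25.533 cmH2O·s/L.
C = Vt/(Pplat − PEEP) = 420.0 / (19.0 − 4) = 420.0/15.0 = 28.0 mL/cmH2O.
τ = R × C = 25.533 × 0.028 L/cmH2O = 0.7149 s.
t = −τ·ln(1 − 0.90) = −0.7149·ln(0.1) = 1.646 s.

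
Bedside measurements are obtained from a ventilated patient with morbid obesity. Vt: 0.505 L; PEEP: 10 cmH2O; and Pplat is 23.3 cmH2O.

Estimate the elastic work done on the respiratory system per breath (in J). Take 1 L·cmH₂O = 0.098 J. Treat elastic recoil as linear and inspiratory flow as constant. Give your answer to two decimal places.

Elastic work ≈ ½ × (Pplat − PEEP) × Vt = 0.5 × (23.3 − 10) × 0.505 L = 0.5 × 13.3 × 0.505 = 3.358 L·cmH2O.
× 0.098 J/(L·cmH2O) → 0.3291 J.

0.33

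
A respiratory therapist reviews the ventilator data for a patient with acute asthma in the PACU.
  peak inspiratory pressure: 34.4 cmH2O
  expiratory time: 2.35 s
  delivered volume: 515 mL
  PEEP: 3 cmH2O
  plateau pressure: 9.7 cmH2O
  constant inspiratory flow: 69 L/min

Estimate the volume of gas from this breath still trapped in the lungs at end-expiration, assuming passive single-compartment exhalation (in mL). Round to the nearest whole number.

Flow: 69 L/min ÷ 60 = 1.15 L/s.
R = (PIP − Pplat)/V̇ = (34.4 − 9.7) / 1.15 = 24.7/1.15 = 21.478 cmH2O·s/L.
C = Vt/(Pplat − PEEP) = 515.0 / (9.7 − 3) = 515.0/6.7 = 76.866 mL/cmH2O.
τ = R × C = 21.478 × 0.07687 L/cmH2O = 1.651 s.
Fraction remaining = e^(−Te/τ) = e^(−2.35/1.651) = 0.2409.
Trapped volume = 515.0 × 0.2409 = 124.06 mL.

124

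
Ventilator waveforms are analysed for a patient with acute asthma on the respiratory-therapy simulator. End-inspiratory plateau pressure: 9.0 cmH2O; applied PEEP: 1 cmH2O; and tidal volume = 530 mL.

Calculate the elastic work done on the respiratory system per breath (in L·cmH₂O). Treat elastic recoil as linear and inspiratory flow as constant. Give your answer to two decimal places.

Elastic work ≈ ½ × (Pplat − PEEP) × Vt = 0.5 × (9.0 − 1) × 0.530 L = 0.5 × 8.0 × 0.530 = 2.12 L·cmH2O.

2.12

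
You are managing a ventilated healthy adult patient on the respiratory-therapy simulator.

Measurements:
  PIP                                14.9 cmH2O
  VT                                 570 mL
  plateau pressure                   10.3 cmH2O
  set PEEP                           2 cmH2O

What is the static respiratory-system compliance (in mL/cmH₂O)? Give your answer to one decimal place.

68.7

Cstat = Vt / (Pplat − PEEP) = 570 / (10.3 − 2) = 570 / 8.3 = 68.675 mL/cmH2O.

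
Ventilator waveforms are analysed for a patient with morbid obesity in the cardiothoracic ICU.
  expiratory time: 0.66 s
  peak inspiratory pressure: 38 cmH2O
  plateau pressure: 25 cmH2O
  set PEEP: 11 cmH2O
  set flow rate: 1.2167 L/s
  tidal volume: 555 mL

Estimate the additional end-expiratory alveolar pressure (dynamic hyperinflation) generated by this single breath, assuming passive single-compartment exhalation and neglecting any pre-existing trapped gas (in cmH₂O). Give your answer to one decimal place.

R = (PIP − Pplat)/V̇ = (38 − 25) / 1.2167 = 13.0/1.2167 = 10.685 cmH2O·s/L.
C = Vt/(Pplat − PEEP) = 555.0 / (25 − 11) = 555.0/14.0 = 39.643 mL/cmH2O.
τ = R × C = 10.685 × 0.03964 L/cmH2O = 0.4236 s.
Fraction remaining = e^(−Te/τ) = e^(−0.66/0.4236) = 0.2105; trapped volume = 555.0 × 0.2105 = 116.83 mL.
Additional alveolar pressure from trapping ≈ V_trapped / C = 116.83 / 39.643 = 2.947 cmH2O.

2.9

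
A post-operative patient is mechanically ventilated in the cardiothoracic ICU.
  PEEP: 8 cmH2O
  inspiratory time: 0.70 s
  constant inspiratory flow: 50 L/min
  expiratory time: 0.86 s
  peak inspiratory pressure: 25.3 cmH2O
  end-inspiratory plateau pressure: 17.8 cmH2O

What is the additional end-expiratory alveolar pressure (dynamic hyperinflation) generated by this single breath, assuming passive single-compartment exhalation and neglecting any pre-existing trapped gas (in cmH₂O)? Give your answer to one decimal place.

2.0

Flow: 50 L/min ÷ 60 = 0.8333 L/s.
Vt = flow × Ti = 0.8333 L/s × 0.70 s × 1000 mL/L = 583.31 mL.
R = (PIP − Pplat)/V̇ = (25.3 − 17.8) / 0.8333 = 7.5/0.8333 = 9.0 cmH2O·s/L.
C = Vt/(Pplat − PEEP) = 583.31 / (17.8 − 8) = 583.31/9.8 = 59.521 mL/cmH2O.
τ = R × C = 9.0 × 0.05952 L/cmH2O = 0.5357 s.
Fraction remaining = e^(−Te/τ) = e^(−0.86/0.5357) = 0.2008; trapped volume = 583.31 × 0.2008 = 117.13 mL.
Additional alveolar pressure from trapping ≈ V_trapped / C = 117.13 / 59.521 = 1.968 cmH2O.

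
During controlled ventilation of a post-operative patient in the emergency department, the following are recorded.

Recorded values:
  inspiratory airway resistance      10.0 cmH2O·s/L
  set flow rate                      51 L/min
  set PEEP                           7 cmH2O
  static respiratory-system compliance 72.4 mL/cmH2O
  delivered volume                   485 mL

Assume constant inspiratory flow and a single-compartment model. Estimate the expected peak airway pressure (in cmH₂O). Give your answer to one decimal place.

22.2

Flow: 51 L/min ÷ 60 = 0.85 L/s.
Equation of motion (constant flow): PIP = Vt/C + R·V̇ + PEEP.
PIP = 485/72.4 + 10.0×0.85 + 7 = 6.699 + 8.5 + 7 = 22.199 cmH2O.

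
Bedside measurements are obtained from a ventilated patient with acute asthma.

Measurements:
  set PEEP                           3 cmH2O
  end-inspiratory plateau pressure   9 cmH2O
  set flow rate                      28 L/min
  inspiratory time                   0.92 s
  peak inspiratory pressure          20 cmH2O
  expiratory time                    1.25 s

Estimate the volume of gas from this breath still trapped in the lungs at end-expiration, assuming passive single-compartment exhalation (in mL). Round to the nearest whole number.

205

Flow: 28 L/min ÷ 60 = 0.4667 L/s.
Vt = flow × Ti = 0.4667 L/s × 0.92 s × 1000 mL/L = 429.36 mL.
R = (PIP − Pplat)/V̇ = (20 − 9) / 0.4667 = 11.0/0.4667 = 23.57 cmH2O·s/L.
C = Vt/(Pplat − PEEP) = 429.36 / (9 − 3) = 429.36/6.0 = 71.56 mL/cmH2O.
τ = R × C = 23.57 × 0.07156 L/cmH2O = 1.687 s.
Fraction remaining = e^(−Te/τ) = e^(−1.25/1.687) = 0.4767.
Trapped volume = 429.36 × 0.4767 = 204.68 mL.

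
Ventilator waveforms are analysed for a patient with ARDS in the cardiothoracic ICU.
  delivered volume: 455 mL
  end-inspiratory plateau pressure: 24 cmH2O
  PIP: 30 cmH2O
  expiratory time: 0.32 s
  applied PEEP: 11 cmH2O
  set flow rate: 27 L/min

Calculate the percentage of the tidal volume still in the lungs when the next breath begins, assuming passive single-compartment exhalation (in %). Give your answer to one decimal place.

50.4

Flow: 27 L/min ÷ 60 = 0.45 L/s.
R = (PIP − Pplat)/V̇ = (30 − 24) / 0.45 = 6.0/0.45 = 13.333 cmH2O·s/L.
C = Vt/(Pplat − PEEP) = 455.0 / (24 − 11) = 455.0/13.0 = 35.0 mL/cmH2O.
τ = R × C = 13.333 × 0.035 L/cmH2O = 0.4667 s.
Fraction remaining at end-expiration = e^(−Te/τ) = e^(−0.32/0.4667) = 0.5038 → 50.38%.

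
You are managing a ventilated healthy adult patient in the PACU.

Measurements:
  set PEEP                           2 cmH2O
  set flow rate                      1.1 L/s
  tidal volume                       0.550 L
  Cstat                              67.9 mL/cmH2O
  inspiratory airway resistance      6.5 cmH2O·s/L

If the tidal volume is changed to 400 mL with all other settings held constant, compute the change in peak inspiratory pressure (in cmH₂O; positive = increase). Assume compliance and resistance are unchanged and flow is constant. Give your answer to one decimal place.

-2.2

PIP = Vt/C + R·V̇ + PEEP (constant-flow equation of motion).
Only the elastic term changes: ΔPIP = ΔVt / C = (400 − 550) / 67.9 = -2.209 cmH2O.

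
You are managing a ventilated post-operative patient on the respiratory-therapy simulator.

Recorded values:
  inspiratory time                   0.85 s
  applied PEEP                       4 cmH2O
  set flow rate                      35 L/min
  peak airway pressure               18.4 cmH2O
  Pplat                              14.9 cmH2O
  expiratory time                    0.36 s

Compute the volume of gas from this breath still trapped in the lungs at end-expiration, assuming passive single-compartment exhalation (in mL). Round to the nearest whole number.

Flow: 35 L/min ÷ 60 = 0.5833 L/s.
Vt = flow × Ti = 0.5833 L/s × 0.85 s × 1000 mL/L = 495.81 mL.
R = (PIP − Pplat)/V̇ = (18.4 − 14.9) / 0.5833 = 3.5/0.5833 = 6.0 cmH2O·s/L.
C = Vt/(Pplat − PEEP) = 495.81 / (14.9 − 4) = 495.81/10.9 = 45.487 mL/cmH2O.
τ = R × C = 6.0 × 0.04549 L/cmH2O = 0.2729 s.
Fraction remaining = e^(−Te/τ) = e^(−0.36/0.2729) = 0.2674.
Trapped volume = 495.81 × 0.2674 = 132.58 mL.

133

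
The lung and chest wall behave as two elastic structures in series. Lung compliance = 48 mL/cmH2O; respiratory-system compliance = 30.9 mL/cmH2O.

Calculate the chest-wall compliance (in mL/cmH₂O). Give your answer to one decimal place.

86.7

1/Ccw = 1/Crs − 1/CL.
1/Ccw = 1/30.9 − 1/48 = 0.01153.
Ccw = 86.73 mL/cmH2O.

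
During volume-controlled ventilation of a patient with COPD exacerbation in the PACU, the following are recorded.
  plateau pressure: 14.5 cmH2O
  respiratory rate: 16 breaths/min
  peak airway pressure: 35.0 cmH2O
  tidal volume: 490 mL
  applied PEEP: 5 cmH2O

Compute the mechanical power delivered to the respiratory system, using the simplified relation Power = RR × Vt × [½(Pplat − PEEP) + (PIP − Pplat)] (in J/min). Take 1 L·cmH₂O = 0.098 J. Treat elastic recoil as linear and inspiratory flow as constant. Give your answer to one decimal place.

19.4

Per-breath work = Vt × [½(Pplat−PEEP) + (PIP−Pplat)] = 0.490 × [0.5×9.5 + 20.5] = 0.490 × 25.25 = 12.373 L·cmH2O.
Power = 16 × 12.373 = 197.97 L·cmH2O/min.
× 0.098 J/(L·cmH2O) → 19.401 J/min.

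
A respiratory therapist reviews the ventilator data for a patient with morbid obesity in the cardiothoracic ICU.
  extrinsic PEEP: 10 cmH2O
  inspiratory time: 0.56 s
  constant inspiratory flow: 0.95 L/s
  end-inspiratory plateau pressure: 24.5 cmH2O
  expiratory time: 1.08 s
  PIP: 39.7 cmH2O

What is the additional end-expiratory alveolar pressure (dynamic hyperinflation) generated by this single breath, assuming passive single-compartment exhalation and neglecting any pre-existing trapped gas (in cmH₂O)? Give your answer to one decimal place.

Vt = flow × Ti = 0.95 L/s × 0.56 s × 1000 mL/L = 532.0 mL.
R = (PIP − Pplat)/V̇ = (39.7 − 24.5) / 0.95 = 15.2/0.95 = 16.0 cmH2O·s/L.
C = Vt/(Pplat − PEEP) = 532.0 / (24.5 − 10) = 532.0/14.5 = 36.69 mL/cmH2O.
τ = R × C = 16.0 × 0.03669 L/cmH2O = 0.587 s.
Fraction remaining = e^(−Te/τ) = e^(−1.08/0.587) = 0.1588; trapped volume = 532.0 × 0.1588 = 84.482 mL.
Additional alveolar pressure from trapping ≈ V_trapped / C = 84.482 / 36.69 = 2.303 cmH2O.

2.3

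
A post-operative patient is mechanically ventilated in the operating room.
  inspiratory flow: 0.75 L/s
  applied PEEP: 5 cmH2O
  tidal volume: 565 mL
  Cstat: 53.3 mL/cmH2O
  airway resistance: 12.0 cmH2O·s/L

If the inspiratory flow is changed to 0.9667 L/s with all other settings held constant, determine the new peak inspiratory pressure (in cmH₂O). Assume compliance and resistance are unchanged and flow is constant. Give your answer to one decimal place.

PIP = Vt/C + R·V̇ + PEEP (constant-flow equation of motion).
Only the resistive term changes: ΔPIP = R × ΔV̇ = 12.0 × (0.9667 − 0.75) = 12.0 × 0.2167 = 2.6 cmH2O.
Original PIP = 565/53.3 + 12.0×0.75 + 5 = 24.6 cmH2O; new PIP = 24.6 + (2.6) = 27.2 cmH2O.

27.2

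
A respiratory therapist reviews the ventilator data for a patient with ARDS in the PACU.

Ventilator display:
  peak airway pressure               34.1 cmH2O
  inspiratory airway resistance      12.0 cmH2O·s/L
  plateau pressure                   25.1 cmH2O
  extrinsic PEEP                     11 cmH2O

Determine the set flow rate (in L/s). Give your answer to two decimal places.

0.75

flow = (PIP − Pplat) / Raw = 9.0 / 12.0 = 0.75 L/s.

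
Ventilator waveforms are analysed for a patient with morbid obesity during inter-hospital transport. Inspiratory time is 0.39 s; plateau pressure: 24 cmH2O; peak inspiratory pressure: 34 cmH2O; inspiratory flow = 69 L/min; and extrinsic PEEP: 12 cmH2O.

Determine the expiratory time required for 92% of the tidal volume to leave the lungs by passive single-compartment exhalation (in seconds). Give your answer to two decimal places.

0.82

Flow: 69 L/min ÷ 60 = 1.15 L/s.
Vt = flow × Ti = 1.15 L/s × 0.39 s × 1000 mL/L = 448.5 mL.
R = (PIP − Pplat)/V̇ = (34 − 24) / 1.15 = 10.0/1.15 = 8.696 cmH2O·s/L.
C = Vt/(Pplat − PEEP) = 448.5 / (24 − 12) = 448.5/12.0 = 37.375 mL/cmH2O.
τ = R × C = 8.696 × 0.03738 L/cmH2O = 0.3251 s.
t = −τ·ln(1 − 0.92) = −0.3251·ln(0.08) = 0.8211 s.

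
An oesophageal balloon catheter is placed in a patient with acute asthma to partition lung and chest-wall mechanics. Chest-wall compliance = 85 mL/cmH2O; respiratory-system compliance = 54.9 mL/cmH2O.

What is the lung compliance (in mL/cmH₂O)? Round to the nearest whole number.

155

1/CL = 1/Crs − 1/Ccw.
1/CL = 1/54.9 − 1/85 = 0.00645.
CL = 155.04 mL/cmH2O.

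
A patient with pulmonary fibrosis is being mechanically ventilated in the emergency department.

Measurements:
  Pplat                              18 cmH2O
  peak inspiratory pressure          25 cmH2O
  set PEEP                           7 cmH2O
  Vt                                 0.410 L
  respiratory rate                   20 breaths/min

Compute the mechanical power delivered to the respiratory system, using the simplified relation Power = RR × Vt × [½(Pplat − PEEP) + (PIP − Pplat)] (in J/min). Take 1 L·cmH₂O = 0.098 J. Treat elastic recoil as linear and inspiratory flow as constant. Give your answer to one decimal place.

Per-breath work = Vt × [½(Pplat−PEEP) + (PIP−Pplat)] = 0.410 × [0.5×11.0 + 7.0] = 0.410 × 12.5 = 5.125 L·cmH2O.
Power = 20 × 5.125 = 102.5 L·cmH2O/min.
× 0.098 J/(L·cmH2O) → 10.045 J/min.

10.0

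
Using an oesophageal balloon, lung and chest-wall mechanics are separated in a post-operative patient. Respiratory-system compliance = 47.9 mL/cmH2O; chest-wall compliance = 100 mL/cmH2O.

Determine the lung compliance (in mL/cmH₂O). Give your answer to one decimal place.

91.9

1/CL = 1/Crs − 1/Ccw.
1/CL = 1/47.9 − 1/100 = 0.01088.
CL = 91.912 mL/cmH2O.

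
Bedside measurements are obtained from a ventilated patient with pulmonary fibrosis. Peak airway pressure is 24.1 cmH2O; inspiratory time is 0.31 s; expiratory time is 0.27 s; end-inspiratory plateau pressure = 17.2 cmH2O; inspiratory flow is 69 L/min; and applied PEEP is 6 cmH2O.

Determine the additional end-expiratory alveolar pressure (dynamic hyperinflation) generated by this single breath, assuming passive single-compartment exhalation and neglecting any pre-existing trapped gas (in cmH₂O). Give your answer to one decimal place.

2.7

Flow: 69 L/min ÷ 60 = 1.15 L/s.
Vt = flow × Ti = 1.15 L/s × 0.31 s × 1000 mL/L = 356.5 mL.
R = (PIP − Pplat)/V̇ = (24.1 − 17.2) / 1.15 = 6.9/1.15 = 6.0 cmH2O·s/L.
C = Vt/(Pplat − PEEP) = 356.5 / (17.2 − 6) = 356.5/11.2 = 31.83 mL/cmH2O.
τ = R × C = 6.0 × 0.03183 L/cmH2O = 0.191 s.
Fraction remaining = e^(−Te/τ) = e^(−0.27/0.191) = 0.2433; trapped volume = 356.5 × 0.2433 = 86.736 mL.
Additional alveolar pressure from trapping ≈ V_trapped / C = 86.736 / 31.83 = 2.725 cmH2O.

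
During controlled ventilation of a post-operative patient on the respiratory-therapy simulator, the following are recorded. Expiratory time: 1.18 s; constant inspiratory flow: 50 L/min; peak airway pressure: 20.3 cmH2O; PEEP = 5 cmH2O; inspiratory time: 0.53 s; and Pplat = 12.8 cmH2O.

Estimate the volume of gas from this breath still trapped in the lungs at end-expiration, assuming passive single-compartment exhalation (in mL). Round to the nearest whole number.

Flow: 50 L/min ÷ 60 = 0.8333 L/s.
Vt = flow × Ti = 0.8333 L/s × 0.53 s × 1000 mL/L = 441.65 mL.
R = (PIP − Pplat)/V̇ = (20.3 − 12.8) / 0.8333 = 7.5/0.8333 = 9.0 cmH2O·s/L.
C = Vt/(Pplat − PEEP) = 441.65 / (12.8 − 5) = 441.65/7.8 = 56.622 mL/cmH2O.
τ = R × C = 9.0 × 0.05662 L/cmH2O = 0.5096 s.
Fraction remaining = e^(−Te/τ) = e^(−1.18/0.5096) = 0.09871.
Trapped volume = 441.65 × 0.09871 = 43.595 mL.

44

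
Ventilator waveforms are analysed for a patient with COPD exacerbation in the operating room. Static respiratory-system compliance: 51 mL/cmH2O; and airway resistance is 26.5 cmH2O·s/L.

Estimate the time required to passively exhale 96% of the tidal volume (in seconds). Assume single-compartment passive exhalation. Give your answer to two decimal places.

τ = R × C = 26.5 × 51 mL/cmH2O = 26.5 × 0.051 L/cmH2O = 1.352 s.
Exhaled fraction f = 1 − e^(−t/τ) → t = −τ·ln(1 − f) = −1.352·ln(0.04) = 4.352 s.

4.35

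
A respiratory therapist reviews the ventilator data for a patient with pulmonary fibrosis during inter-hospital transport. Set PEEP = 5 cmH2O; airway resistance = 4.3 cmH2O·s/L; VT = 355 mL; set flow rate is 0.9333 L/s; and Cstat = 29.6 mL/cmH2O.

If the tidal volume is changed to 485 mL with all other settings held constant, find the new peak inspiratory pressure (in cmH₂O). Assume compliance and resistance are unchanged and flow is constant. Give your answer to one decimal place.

25.4

PIP = Vt/C + R·V̇ + PEEP (constant-flow equation of motion).
Only the elastic term changes: ΔPIP = ΔVt / C = (485 − 355) / 29.6 = 4.392 cmH2O.
Original PIP = 355/29.6 + 4.3×0.9333 + 5 = 21.006 cmH2O; new PIP = 21.006 + (4.392) = 25.398 cmH2O.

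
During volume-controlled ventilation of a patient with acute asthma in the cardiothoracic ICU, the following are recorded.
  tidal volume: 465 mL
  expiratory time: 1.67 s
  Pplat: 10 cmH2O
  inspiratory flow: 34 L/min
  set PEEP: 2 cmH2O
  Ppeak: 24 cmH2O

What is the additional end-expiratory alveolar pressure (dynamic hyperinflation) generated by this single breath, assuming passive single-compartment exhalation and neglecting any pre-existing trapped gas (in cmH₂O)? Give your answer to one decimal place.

Flow: 34 L/min ÷ 60 = 0.5667 L/s.
R = (PIP − Pplat)/V̇ = (24 − 10) / 0.5667 = 14.0/0.5667 = 24.704 cmH2O·s/L.
C = Vt/(Pplat − PEEP) = 465.0 / (10 − 2) = 465.0/8.0 = 58.125 mL/cmH2O.
τ = R × C = 24.704 × 0.05813 L/cmH2O = 1.436 s.
Fraction remaining = e^(−Te/τ) = e^(−1.67/1.436) = 0.3126; trapped volume = 465.0 × 0.3126 = 145.36 mL.
Additional alveolar pressure from trapping ≈ V_trapped / C = 145.36 / 58.125 = 2.501 cmH2O.

2.5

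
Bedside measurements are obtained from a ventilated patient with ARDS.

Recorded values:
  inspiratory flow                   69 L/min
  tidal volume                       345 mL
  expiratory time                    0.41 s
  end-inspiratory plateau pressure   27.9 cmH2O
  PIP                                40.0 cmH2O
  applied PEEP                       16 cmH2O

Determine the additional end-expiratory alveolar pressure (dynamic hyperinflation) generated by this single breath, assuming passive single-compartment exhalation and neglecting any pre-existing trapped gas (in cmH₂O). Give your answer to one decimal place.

3.1

Flow: 69 L/min ÷ 60 = 1.15 L/s.
R = (PIP − Pplat)/V̇ = (40.0 − 27.9) / 1.15 = 12.1/1.15 = 10.522 cmH2O·s/L.
C = Vt/(Pplat − PEEP) = 345.0 / (27.9 − 16) = 345.0/11.9 = 28.992 mL/cmH2O.
τ = R × C = 10.522 × 0.02899 L/cmH2O = 0.305 s.
Fraction remaining = e^(−Te/τ) = e^(−0.41/0.305) = 0.2607; trapped volume = 345.0 × 0.2607 = 89.942 mL.
Additional alveolar pressure from trapping ≈ V_trapped / C = 89.942 / 28.992 = 3.102 cmH2O.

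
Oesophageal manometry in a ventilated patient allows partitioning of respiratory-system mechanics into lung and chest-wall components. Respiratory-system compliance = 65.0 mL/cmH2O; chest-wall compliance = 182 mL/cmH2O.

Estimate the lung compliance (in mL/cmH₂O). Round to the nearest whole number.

1/CL = 1/Crs − 1/Ccw.
1/CL = 1/65.0 − 1/182 = 0.00989.
CL = 101.11 mL/cmH2O.

101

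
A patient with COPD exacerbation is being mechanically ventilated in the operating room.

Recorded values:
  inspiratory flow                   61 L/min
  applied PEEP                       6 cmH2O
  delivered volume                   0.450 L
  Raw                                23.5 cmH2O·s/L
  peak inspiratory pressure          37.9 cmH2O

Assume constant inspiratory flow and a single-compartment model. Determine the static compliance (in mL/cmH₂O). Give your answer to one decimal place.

Flow: 61 L/min ÷ 60 = 1.0167 L/s.
Equation of motion (constant flow): PIP = Vt/C + R·V̇ + PEEP.
Vt/C = PIP − R·V̇ − PEEP = 37.9 − 23.5×1.0167 − 6 = 37.9 − 23.892 − 6 = 8.008 cmH2O.
C = Vt / 8.008 = 450 / 8.008 = 56.194 mL/cmH2O.

56.2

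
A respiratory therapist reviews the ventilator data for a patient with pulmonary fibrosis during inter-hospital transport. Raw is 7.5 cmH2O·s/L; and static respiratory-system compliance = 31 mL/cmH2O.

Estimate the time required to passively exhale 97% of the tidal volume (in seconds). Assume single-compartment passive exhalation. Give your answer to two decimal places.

τ = R × C = 7.5 × 31 mL/cmH2O = 7.5 × 0.031 L/cmH2O = 0.2325 s.
Exhaled fraction f = 1 − e^(−t/τ) → t = −τ·ln(1 − f) = −0.2325·ln(0.03) = 0.8153 s.

0.82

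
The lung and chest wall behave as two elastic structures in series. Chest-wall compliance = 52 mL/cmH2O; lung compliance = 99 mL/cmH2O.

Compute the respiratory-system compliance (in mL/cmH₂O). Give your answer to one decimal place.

Lung and chest wall are elastances in series: 1/Crs = 1/CL + 1/Ccw.
1/Crs = 1/99 + 1/52 = 0.02933.
Crs = 34.095 mL/cmH2O.

34.1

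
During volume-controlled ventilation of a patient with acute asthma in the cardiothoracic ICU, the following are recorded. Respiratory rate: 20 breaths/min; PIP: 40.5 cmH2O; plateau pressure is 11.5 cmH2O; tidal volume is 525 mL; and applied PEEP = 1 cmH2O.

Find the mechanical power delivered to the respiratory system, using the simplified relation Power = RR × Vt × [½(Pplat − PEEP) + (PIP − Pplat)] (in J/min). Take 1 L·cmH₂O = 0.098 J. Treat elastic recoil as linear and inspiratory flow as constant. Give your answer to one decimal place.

35.2

Per-breath work = Vt × [½(Pplat−PEEP) + (PIP−Pplat)] = 0.525 × [0.5×10.5 + 29.0] = 0.525 × 34.25 = 17.981 L·cmH2O.
Power = 20 × 17.981 = 359.62 L·cmH2O/min.
× 0.098 J/(L·cmH2O) → 35.243 J/min.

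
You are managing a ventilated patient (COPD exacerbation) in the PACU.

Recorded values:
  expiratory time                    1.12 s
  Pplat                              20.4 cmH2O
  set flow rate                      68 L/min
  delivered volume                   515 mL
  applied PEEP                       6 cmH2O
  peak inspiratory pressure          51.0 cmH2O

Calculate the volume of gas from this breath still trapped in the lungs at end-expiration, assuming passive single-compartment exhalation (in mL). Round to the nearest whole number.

161

Flow: 68 L/min ÷ 60 = 1.1333 L/s.
R = (PIP − Pplat)/V̇ = (51.0 − 20.4) / 1.1333 = 30.6/1.1333 = 27.001 cmH2O·s/L.
C = Vt/(Pplat − PEEP) = 515.0 / (20.4 − 6) = 515.0/14.4 = 35.764 mL/cmH2O.
τ = R × C = 27.001 × 0.03576 L/cmH2O = 0.9656 s.
Fraction remaining = e^(−Te/τ) = e^(−1.12/0.9656) = 0.3135.
Trapped volume = 515.0 × 0.3135 = 161.45 mL.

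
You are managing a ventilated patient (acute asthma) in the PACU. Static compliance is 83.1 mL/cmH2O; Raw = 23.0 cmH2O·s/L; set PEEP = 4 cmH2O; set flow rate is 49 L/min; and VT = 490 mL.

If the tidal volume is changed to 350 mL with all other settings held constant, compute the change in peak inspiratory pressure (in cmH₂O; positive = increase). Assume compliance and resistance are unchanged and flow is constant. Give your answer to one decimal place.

PIP = Vt/C + R·V̇ + PEEP (constant-flow equation of motion).
Only the elastic term changes: ΔPIP = ΔVt / C = (350 − 490) / 83.1 = -1.685 cmH2O.

-1.7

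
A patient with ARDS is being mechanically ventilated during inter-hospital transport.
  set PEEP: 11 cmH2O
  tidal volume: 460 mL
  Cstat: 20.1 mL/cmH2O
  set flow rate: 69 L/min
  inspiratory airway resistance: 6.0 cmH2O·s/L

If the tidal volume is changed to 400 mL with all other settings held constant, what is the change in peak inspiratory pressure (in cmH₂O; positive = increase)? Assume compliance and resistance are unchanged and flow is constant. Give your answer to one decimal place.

-3.0

PIP = Vt/C + R·V̇ + PEEP (constant-flow equation of motion).
Only the elastic term changes: ΔPIP = ΔVt / C = (400 − 460) / 20.1 = -2.985 cmH2O.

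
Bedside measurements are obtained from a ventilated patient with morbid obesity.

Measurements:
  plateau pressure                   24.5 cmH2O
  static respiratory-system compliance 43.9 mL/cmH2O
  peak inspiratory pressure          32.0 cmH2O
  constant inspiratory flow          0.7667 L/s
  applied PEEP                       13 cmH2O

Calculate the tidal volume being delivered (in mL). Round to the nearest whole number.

505

Vt = Cstat × (Pplat − PEEP) = 43.9 × (24.5 − 13) = 43.9 × 11.5 = 504.85 mL.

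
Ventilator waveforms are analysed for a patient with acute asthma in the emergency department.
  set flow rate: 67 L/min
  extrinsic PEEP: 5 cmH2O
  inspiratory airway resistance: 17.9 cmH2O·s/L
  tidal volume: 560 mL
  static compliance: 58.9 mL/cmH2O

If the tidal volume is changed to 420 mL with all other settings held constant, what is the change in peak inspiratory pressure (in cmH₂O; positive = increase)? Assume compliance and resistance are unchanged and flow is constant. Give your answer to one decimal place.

PIP = Vt/C + R·V̇ + PEEP (constant-flow equation of motion).
Only the elastic term changes: ΔPIP = ΔVt / C = (420 − 560) / 58.9 = -2.377 cmH2O.

-2.4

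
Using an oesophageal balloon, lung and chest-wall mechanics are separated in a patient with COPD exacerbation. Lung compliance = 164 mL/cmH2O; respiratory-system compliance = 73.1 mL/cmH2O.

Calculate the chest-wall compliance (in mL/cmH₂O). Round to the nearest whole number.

132

1/Ccw = 1/Crs − 1/CL.
1/Ccw = 1/73.1 − 1/164 = 0.007582.
Ccw = 131.89 mL/cmH2O.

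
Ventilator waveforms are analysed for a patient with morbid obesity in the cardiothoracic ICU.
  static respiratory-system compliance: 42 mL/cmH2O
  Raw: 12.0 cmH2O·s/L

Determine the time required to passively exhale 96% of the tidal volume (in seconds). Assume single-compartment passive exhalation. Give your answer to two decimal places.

τ = R × C = 12.0 × 42 mL/cmH2O = 12.0 × 0.042 L/cmH2O = 0.504 s.
Exhaled fraction f = 1 − e^(−t/τ) → t = −τ·ln(1 − f) = −0.504·ln(0.04) = 1.622 s.

1.62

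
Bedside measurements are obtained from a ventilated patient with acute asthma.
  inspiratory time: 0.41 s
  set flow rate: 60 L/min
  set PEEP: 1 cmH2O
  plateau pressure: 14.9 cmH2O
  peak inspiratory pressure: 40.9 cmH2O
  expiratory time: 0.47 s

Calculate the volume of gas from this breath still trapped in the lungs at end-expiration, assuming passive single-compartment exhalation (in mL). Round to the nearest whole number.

Flow: 60 L/min ÷ 60 = 1 L/s.
Vt = flow × Ti = 1 L/s × 0.41 s × 1000 mL/L = 410.0 mL.
R = (PIP − Pplat)/V̇ = (40.9 − 14.9) / 1 = 26.0/1 = 26.0 cmH2O·s/L.
C = Vt/(Pplat − PEEP) = 410.0 / (14.9 − 1) = 410.0/13.9 = 29.496 mL/cmH2O.
τ = R × C = 26.0 × 0.0295 L/cmH2O = 0.767 s.
Fraction remaining = e^(−Te/τ) = e^(−0.47/0.767) = 0.5418.
Trapped volume = 410.0 × 0.5418 = 222.14 mL.

222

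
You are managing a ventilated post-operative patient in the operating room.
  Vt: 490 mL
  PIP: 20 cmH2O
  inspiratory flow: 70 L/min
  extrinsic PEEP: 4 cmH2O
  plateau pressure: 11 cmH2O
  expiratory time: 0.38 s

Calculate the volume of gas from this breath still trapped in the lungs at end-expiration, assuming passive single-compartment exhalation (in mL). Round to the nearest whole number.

Flow: 70 L/min ÷ 60 = 1.1667 L/s.
R = (PIP − Pplat)/V̇ = (20 − 11) / 1.1667 = 9.0/1.1667 = 7.714 cmH2O·s/L.
C = Vt/(Pplat − PEEP) = 490.0 / (11 − 4) = 490.0/7.0 = 70.0 mL/cmH2O.
τ = R × C = 7.714 × 0.07 L/cmH2O = 0.54 s.
Fraction remaining = e^(−Te/τ) = e^(−0.38/0.54) = 0.4947.
Trapped volume = 490.0 × 0.4947 = 242.4 mL.

242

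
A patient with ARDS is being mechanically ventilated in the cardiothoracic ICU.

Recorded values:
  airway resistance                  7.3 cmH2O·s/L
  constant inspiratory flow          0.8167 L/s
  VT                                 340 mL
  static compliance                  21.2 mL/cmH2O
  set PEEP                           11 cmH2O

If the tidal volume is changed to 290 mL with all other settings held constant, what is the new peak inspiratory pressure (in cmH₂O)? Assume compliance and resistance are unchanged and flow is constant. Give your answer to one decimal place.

30.6

PIP = Vt/C + R·V̇ + PEEP (constant-flow equation of motion).
Only the elastic term changes: ΔPIP = ΔVt / C = (290 − 340) / 21.2 = -2.358 cmH2O.
Original PIP = 340/21.2 + 7.3×0.8167 + 11 = 33.0 cmH2O; new PIP = 33.0 + (-2.358) = 30.642 cmH2O.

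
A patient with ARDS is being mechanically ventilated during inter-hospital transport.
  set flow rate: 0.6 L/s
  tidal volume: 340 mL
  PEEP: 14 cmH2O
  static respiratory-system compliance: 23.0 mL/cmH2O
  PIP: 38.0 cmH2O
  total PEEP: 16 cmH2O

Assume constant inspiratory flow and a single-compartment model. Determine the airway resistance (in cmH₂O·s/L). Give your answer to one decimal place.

12.0

Total PEEP = 16 cmH2O (set 14 + intrinsic 2); this is the baseline alveolar pressure.
Equation of motion (constant flow): PIP = Vt/C + R·V̇ + PEEP.
R·V̇ = PIP − Vt/C − PEEP = 38.0 − 340/23.0 − 16 = 38.0 − 14.783 − 16 = 7.217 cmH2O.
R = 7.217 / 0.6 = 12.028 cmH2O·s/L.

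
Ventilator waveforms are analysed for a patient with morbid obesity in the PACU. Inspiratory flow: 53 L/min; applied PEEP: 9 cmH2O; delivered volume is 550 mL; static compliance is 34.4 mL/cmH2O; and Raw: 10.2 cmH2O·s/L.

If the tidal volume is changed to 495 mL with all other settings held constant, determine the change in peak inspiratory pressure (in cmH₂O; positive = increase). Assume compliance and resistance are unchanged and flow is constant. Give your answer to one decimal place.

-1.6

PIP = Vt/C + R·V̇ + PEEP (constant-flow equation of motion).
Only the elastic term changes: ΔPIP = ΔVt / C = (495 − 550) / 34.4 = -1.599 cmH2O.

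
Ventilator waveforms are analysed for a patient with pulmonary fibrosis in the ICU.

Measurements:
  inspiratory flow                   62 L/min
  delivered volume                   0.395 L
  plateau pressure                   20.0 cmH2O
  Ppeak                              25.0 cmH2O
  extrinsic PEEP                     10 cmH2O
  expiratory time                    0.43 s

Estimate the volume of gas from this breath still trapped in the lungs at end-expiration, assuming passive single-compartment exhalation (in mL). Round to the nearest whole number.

42

Flow: 62 L/min ÷ 60 = 1.0333 L/s.
R = (PIP − Pplat)/V̇ = (25.0 − 20.0) / 1.0333 = 5.0/1.0333 = 4.839 cmH2O·s/L.
C = Vt/(Pplat − PEEP) = 395.0 / (20.0 − 10) = 395.0/10.0 = 39.5 mL/cmH2O.
τ = R × C = 4.839 × 0.0395 L/cmH2O = 0.1911 s.
Fraction remaining = e^(−Te/τ) = e^(−0.43/0.1911) = 0.1054.
Trapped volume = 395.0 × 0.1054 = 41.633 mL.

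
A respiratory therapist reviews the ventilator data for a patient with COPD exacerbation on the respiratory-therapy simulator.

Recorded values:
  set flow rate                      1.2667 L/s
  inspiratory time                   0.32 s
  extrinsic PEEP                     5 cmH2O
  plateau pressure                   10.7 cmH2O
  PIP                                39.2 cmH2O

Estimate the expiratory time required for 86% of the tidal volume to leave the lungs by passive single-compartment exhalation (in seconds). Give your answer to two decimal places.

3.15

Vt = flow × Ti = 1.2667 L/s × 0.32 s × 1000 mL/L = 405.34 mL.
R = (PIP − Pplat)/V̇ = (39.2 − 10.7) / 1.2667 = 28.5/1.2667 = 22.499 cmH2O·s/L.
C = Vt/(Pplat − PEEP) = 405.34 / (10.7 − 5) = 405.34/5.7 = 71.112 mL/cmH2O.
τ = R × C = 22.499 × 0.07111 L/cmH2O = 1.6 s.
t = −τ·ln(1 − 0.86) = −1.6·ln(0.14) = 3.146 s.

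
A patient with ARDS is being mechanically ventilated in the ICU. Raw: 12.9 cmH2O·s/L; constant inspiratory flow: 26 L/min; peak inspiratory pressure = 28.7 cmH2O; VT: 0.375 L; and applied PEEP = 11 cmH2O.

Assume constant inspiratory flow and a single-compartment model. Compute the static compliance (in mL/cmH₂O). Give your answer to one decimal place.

Flow: 26 L/min ÷ 60 = 0.4333 L/s.
Equation of motion (constant flow): PIP = Vt/C + R·V̇ + PEEP.
Vt/C = PIP − R·V̇ − PEEP = 28.7 − 12.9×0.4333 − 11 = 28.7 − 5.59 − 11 = 12.11 cmH2O.
C = Vt / 12.11 = 375 / 12.11 = 30.966 mL/cmH2O.

31.0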